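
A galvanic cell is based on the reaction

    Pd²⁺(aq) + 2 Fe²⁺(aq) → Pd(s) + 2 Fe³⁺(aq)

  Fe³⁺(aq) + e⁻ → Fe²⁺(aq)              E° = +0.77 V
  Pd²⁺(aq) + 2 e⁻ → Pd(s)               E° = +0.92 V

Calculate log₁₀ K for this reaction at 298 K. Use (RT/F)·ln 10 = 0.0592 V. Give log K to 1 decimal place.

log K = 5.1

The Pd²⁺/Pd couple is reduced (cathode); E°cell = +0.92 − (+0.77) = +0.15 V with n = 2.
At equilibrium E = 0, so log K = nE°cell / 0.0592 = (2)(+0.15) / 0.0592 = 5.1.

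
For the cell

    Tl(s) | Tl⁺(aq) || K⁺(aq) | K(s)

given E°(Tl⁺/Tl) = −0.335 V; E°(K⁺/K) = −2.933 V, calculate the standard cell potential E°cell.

By convention the left-hand electrode in cell notation is the anode (oxidation) and the right-hand electrode is the cathode (reduction).
E°cell = E°(right) − E°(left) = −2.933 − (−0.335) = −2.598 V.
The negative sign shows that, as written, the cell would require an external voltage to drive the reaction.

−2.598 V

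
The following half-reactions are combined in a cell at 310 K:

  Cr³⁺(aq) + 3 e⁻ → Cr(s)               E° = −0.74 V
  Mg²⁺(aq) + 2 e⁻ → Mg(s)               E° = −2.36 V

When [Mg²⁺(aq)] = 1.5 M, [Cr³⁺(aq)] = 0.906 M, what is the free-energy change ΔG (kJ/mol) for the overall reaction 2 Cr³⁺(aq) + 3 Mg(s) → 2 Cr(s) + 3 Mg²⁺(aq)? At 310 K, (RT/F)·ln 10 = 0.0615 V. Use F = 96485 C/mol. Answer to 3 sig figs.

The standard cell potential is −0.74 − (−2.36) = +1.62 V, with n = 6 electrons in the balanced equation.
The reaction quotient is [Mg²⁺(aq)]^3 / [Cr³⁺(aq)]^2 = 4.11; by Nernst, E = +1.62 − (0.0615/6)(0.614) = +1.6137 V.
Then ΔG = −nFE = −6 × 96485 × +1.6137 J/mol = −934 kJ/mol.

−934 kJ/mol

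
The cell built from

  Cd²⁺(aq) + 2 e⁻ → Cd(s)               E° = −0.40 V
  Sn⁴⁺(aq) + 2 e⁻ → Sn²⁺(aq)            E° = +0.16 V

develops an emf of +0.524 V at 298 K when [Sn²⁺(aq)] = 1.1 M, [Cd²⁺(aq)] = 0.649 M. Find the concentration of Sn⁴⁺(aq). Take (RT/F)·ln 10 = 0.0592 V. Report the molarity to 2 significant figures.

0.043 M

Sn⁴⁺/Sn²⁺ is the cathode (higher E°); E°cell = +0.16 − (−0.40) = +0.56 V with n = 2.
Since E = E° − (0.0592/n)·log Q, log Q = n(E° − E)/0.0592 = 1.216.
For Sn⁴⁺(aq) + Cd(s) → Sn²⁺(aq) + Cd²⁺(aq), the reaction quotient is Q = ([Sn²⁺(aq)]·[Cd²⁺(aq)]) / [Sn⁴⁺(aq)].
Isolating [Sn⁴⁺(aq)] in Q = 10^{1.216} yields log [Sn⁴⁺(aq)] = −1.362, i.e. 0.043 M.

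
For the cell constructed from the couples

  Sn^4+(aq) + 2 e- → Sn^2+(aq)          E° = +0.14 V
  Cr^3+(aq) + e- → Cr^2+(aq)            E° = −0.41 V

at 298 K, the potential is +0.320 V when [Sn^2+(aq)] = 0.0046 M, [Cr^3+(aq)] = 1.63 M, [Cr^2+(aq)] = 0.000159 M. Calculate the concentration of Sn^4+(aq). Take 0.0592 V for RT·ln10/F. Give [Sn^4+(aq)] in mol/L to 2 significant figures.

0.0082 M

Sn⁴⁺/Sn²⁺ is the cathode (higher E°); E°cell = +0.14 − (−0.41) = +0.55 V with n = 2.
Since E = E° − (0.0592/n)·log Q, log Q = n(E° − E)/0.0592 = 7.770.
The balanced reaction is Sn^4+(aq) + 2 Cr^2+(aq) → Sn^2+(aq) + 2 Cr^3+(aq), so Q = ([Sn^2+(aq)]·[Cr^3+(aq)]^2) / ([Sn^4+(aq)]·[Cr^2+(aq)]^2).
Substituting the known concentrations and solving, log [Sn^4+(aq)] = −2.086 and [Sn^4+(aq)] = 0.0082 M.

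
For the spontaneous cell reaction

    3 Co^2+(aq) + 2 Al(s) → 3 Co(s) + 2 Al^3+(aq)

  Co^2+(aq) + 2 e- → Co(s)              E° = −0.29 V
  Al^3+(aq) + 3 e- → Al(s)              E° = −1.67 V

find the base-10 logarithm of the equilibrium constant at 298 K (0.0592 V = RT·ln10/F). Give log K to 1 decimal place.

The Co²⁺/Co couple is reduced (cathode); E°cell = −0.29 − (−1.67) = +1.38 V with n = 6.
At equilibrium E = 0, so log K = nE°cell / 0.0592 = (6)(+1.38) / 0.0592 = 139.9.

log K = 139.9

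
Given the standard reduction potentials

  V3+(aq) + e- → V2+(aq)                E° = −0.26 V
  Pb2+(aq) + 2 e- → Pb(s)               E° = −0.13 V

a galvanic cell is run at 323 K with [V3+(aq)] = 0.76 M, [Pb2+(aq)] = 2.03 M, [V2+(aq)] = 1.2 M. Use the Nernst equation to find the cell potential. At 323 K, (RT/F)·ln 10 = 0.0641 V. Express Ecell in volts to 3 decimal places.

The Pb²⁺/Pb couple has the more positive E°, so it is the cathode; V³⁺/V²⁺ is the anode.
E°cell = E°cat − E°an = −0.13 − (−0.26) = +0.13 V; n = 2.
For the overall reaction Pb2+(aq) + 2 V2+(aq) → Pb(s) + 2 V3+(aq), Q = [V3+(aq)]^2 / ([Pb2+(aq)]·[V2+(aq)]^2) = 0.198, giving log Q = −0.704.
Applying E = E° − (RT ln10/nF)·log Q gives +0.13 − (0.0641/2)(−0.704) = +0.153 V.

+0.153 V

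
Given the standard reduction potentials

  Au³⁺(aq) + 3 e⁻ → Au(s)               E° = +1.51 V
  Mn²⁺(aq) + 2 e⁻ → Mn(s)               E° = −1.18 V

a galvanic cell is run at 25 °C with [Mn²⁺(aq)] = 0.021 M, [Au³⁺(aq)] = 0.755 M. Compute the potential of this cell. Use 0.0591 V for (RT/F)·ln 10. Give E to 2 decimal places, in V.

+2.74 V

Au³⁺/Au is reduced (cathode, E° = +1.51 V) and Mn²⁺/Mn is oxidized (anode).
The standard potential is +1.51 − (−1.18) = +2.69 V and the balanced reaction transfers n = 6 electrons.
The balanced reaction is 2 Au³⁺(aq) + 3 Mn(s) → 2 Au(s) + 3 Mn²⁺(aq), so Q = [Mn²⁺(aq)]^3 / [Au³⁺(aq)]^2 = 1.62×10^−5 and log Q = −4.789.
By the Nernst equation, E = +2.69 − (0.0591/6)·(−4.789) = +2.74 V.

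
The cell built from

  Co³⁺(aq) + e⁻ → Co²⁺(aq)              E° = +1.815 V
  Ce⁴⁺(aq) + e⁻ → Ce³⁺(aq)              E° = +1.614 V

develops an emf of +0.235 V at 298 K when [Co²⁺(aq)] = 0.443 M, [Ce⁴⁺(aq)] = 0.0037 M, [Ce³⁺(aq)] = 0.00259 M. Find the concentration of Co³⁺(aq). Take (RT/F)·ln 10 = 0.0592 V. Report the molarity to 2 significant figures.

Co³⁺/Co²⁺ is the cathode (higher E°); E°cell = +1.815 − (+1.614) = +0.201 V with n = 1.
From the Nernst equation, log Q = n(E° − E)/0.0592 = 1·(+0.201 − (+0.235))/0.0592 = −0.574.
Balancing electrons gives Co³⁺(aq) + Ce³⁺(aq) → Co²⁺(aq) + Ce⁴⁺(aq); thus Q = ([Co²⁺(aq)]·[Ce⁴⁺(aq)]) / ([Co³⁺(aq)]·[Ce³⁺(aq)]).
Solving for the unknown gives log [Co³⁺(aq)] = 0.375, so [Co³⁺(aq)] ≈ 2.4 M.

2.4 M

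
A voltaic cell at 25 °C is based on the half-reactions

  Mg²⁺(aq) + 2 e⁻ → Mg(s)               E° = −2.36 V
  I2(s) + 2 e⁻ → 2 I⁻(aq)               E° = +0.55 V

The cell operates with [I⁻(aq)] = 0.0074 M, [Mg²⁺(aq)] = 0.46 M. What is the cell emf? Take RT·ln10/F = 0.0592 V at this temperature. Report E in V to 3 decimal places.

+3.046 V

Since E°(I₂/I⁻) > E°(Mg²⁺/Mg), I₂/I⁻ serves as the cathode.
The standard potential is +0.55 − (−2.36) = +2.91 V and the balanced reaction transfers n = 2 electrons.
The balanced reaction is I2(s) + Mg(s) → 2 I⁻(aq) + Mg²⁺(aq), so Q = [I⁻(aq)]^2·[Mg²⁺(aq)] = 2.52×10^−5 and log Q = −4.599.
Applying E = E° − (RT ln10/nF)·log Q gives +2.91 − (0.0592/2)(−4.599) = +3.046 V.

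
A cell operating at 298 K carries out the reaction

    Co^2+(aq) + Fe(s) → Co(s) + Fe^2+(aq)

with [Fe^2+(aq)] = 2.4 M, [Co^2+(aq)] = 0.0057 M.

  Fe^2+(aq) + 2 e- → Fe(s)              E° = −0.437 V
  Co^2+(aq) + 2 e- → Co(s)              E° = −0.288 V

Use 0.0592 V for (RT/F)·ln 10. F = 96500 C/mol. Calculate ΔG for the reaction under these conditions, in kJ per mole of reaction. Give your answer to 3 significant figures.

−13.8 kJ/mol

E°cell = −0.288 − (−0.437) = +0.149 V; the balanced reaction transfers n = 2 electrons.
The reaction quotient is [Fe^2+(aq)] / [Co^2+(aq)] = 421; by Nernst, E = +0.149 − (0.0592/2)(2.624) = +0.0713 V.
ΔG = −nFE = −(2)(96500)(+0.0713) J/mol = −13.8 kJ/mol.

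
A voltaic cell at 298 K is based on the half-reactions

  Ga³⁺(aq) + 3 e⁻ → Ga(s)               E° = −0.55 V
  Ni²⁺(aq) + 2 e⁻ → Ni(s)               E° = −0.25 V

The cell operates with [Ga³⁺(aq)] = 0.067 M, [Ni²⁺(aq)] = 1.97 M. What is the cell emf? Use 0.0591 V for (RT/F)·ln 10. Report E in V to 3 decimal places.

Ni²⁺/Ni is reduced (cathode, E° = −0.25 V) and Ga³⁺/Ga is oxidized (anode).
E°cell = −0.25 − (−0.55) = +0.30 V, with n = 6 electrons transferred.
The balanced reaction is 3 Ni²⁺(aq) + 2 Ga(s) → 3 Ni(s) + 2 Ga³⁺(aq), so Q = [Ga³⁺(aq)]^2 / [Ni²⁺(aq)]^3 = 0.000587 and log Q = −3.231.
E = E° − (0.0591/n)·log Q = +0.30 − (0.0591/6)(−3.231) = +0.332 V.

+0.332 V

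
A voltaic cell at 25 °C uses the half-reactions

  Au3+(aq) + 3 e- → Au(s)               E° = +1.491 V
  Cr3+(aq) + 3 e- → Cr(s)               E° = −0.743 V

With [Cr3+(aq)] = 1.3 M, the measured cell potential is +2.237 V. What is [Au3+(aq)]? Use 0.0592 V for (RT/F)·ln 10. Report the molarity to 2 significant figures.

The Au³⁺/Au couple has the larger reduction potential, so it is the cathode: E°cell = +1.491 − (−0.743) = +2.234 V and n = 3.
Rearranging E = E° − (0.0592/n)·log Q gives log Q = 3(+2.234 − (+2.237))/0.0592 = −0.152.
The balanced reaction is Au3+(aq) + Cr(s) → Au(s) + Cr3+(aq), so Q = [Cr3+(aq)] / [Au3+(aq)].
Solving for the unknown gives log [Au3+(aq)] = 0.266, so [Au3+(aq)] ≈ 1.8 M.

1.8 M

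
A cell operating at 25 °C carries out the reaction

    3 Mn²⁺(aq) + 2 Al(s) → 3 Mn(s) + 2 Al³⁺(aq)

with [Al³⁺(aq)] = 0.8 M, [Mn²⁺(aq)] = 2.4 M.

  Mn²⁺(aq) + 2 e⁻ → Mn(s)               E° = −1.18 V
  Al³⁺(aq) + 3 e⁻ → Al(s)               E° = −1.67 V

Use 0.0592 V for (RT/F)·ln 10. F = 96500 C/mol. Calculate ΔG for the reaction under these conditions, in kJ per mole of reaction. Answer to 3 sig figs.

With Mn²⁺/Mn reduced at the cathode, E°cell = −1.18 − (−1.67) = +0.49 V and n = 6.
The reaction quotient is [Al³⁺(aq)]^2 / [Mn²⁺(aq)]^3 = 0.0463; by Nernst, E = +0.49 − (0.0592/6)(−1.334) = +0.5032 V.
ΔG = −nFE = −(6)(96500)(+0.5032) J/mol = −291 kJ/mol.

−291 kJ/mol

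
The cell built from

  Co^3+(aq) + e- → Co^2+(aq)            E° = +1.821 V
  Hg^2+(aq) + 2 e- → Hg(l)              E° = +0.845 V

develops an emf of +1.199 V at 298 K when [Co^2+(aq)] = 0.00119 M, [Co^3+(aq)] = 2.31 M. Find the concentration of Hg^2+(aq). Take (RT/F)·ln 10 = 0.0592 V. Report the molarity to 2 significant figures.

0.11 M

The Co³⁺/Co²⁺ couple has the larger reduction potential, so it is the cathode: E°cell = +1.821 − (+0.845) = +0.976 V and n = 2.
Since E = E° − (0.0592/n)·log Q, log Q = n(E° − E)/0.0592 = −7.534.
For 2 Co^3+(aq) + Hg(l) → 2 Co^2+(aq) + Hg^2+(aq), the reaction quotient is Q = ([Co^2+(aq)]^2·[Hg^2+(aq)]) / [Co^3+(aq)]^2.
Substituting the known concentrations and solving, log [Hg^2+(aq)] = −0.958 and [Hg^2+(aq)] = 0.11 M.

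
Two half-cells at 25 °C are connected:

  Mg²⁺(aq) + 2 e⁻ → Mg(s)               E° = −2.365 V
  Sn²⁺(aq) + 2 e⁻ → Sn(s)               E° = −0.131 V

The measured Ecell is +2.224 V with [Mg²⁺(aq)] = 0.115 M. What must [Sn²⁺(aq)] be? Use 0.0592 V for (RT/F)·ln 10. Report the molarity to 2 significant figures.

0.053 M

With Sn²⁺/Sn at the cathode and Mg²⁺/Mg at the anode, E°cell = −0.131 − (−2.365) = +2.234 V (n = 2).
From the Nernst equation, log Q = n(E° − E)/0.0592 = 2·(+2.234 − (+2.224))/0.0592 = 0.338.
Balancing electrons gives Sn²⁺(aq) + Mg(s) → Sn(s) + Mg²⁺(aq); thus Q = [Mg²⁺(aq)] / [Sn²⁺(aq)].
Substituting the known concentrations and solving, log [Sn²⁺(aq)] = −1.277 and [Sn²⁺(aq)] = 0.053 M.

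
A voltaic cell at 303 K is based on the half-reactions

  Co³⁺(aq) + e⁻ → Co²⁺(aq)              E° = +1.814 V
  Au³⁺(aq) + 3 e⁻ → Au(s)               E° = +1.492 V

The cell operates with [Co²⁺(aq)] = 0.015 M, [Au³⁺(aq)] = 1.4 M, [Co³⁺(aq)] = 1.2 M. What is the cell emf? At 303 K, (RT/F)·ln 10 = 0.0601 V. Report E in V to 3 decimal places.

+0.433 V

Since E°(Co³⁺/Co²⁺) > E°(Au³⁺/Au), Co³⁺/Co²⁺ serves as the cathode.
E°cell = +1.814 − (+1.492) = +0.322 V, with n = 3 electrons transferred.
Balancing gives 3 Co³⁺(aq) + Au(s) → 3 Co²⁺(aq) + Au³⁺(aq); hence Q = ([Co²⁺(aq)]^3·[Au³⁺(aq)]) / [Co³⁺(aq)]^3 = 2.73×10^−6 (log Q = −5.563).
Applying E = E° − (RT ln10/nF)·log Q gives +0.322 − (0.0601/3)(−5.563) = +0.433 V.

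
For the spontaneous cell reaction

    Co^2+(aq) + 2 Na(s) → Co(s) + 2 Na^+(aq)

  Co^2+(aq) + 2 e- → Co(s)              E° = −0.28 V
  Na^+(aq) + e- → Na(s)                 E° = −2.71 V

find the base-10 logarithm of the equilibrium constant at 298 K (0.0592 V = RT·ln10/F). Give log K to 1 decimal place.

log K = 82.1

The Co²⁺/Co couple is reduced (cathode); E°cell = −0.28 − (−2.71) = +2.43 V with n = 2.
At equilibrium E = 0, so log K = nE°cell / 0.0592 = (2)(+2.43) / 0.0592 = 82.1.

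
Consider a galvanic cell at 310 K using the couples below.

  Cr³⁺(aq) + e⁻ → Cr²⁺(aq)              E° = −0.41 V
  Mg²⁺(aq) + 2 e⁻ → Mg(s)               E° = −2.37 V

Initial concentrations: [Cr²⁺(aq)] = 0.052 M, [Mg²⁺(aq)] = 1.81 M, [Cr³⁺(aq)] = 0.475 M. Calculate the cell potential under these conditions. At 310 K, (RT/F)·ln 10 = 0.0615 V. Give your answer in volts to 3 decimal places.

+2.011 V

Since E°(Cr³⁺/Cr²⁺) > E°(Mg²⁺/Mg), Cr³⁺/Cr²⁺ serves as the cathode.
E°cell = E°cat − E°an = −0.41 − (−2.37) = +1.96 V; n = 2.
The balanced reaction is 2 Cr³⁺(aq) + Mg(s) → 2 Cr²⁺(aq) + Mg²⁺(aq), so Q = ([Cr²⁺(aq)]^2·[Mg²⁺(aq)]) / [Cr³⁺(aq)]^2 = 0.0217 and log Q = −1.664.
E = E° − (0.0615/n)·log Q = +1.96 − (0.0615/2)(−1.664) = +2.011 V.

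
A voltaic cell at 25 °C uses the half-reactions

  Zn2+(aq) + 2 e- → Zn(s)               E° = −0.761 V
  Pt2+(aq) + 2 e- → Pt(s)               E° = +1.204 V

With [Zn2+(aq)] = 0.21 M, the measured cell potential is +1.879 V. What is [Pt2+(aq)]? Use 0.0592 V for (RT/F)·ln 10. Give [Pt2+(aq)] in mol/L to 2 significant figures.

0.00026 M

Pt²⁺/Pt is the cathode (higher E°); E°cell = +1.204 − (−0.761) = +1.965 V with n = 2.
Rearranging E = E° − (0.0592/n)·log Q gives log Q = 2(+1.965 − (+1.879))/0.0592 = 2.905.
For Pt2+(aq) + Zn(s) → Pt(s) + Zn2+(aq), the reaction quotient is Q = [Zn2+(aq)] / [Pt2+(aq)].
Isolating [Pt2+(aq)] in Q = 10^{2.905} yields log [Pt2+(aq)] = −3.583, i.e. 0.00026 M.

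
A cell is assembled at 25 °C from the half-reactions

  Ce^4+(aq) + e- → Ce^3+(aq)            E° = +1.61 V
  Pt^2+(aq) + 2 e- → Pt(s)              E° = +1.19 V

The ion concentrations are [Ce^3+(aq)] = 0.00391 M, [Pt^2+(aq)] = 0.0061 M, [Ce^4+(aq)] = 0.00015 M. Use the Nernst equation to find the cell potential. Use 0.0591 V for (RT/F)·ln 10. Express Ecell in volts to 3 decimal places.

+0.402 V

Ce⁴⁺/Ce³⁺ is reduced (cathode, E° = +1.61 V) and Pt²⁺/Pt is oxidized (anode).
E°cell = E°cat − E°an = +1.61 − (+1.19) = +0.42 V; n = 2.
The balanced reaction is 2 Ce^4+(aq) + Pt(s) → 2 Ce^3+(aq) + Pt^2+(aq), so Q = ([Ce^3+(aq)]^2·[Pt^2+(aq)]) / [Ce^4+(aq)]^2 = 4.14 and log Q = 0.618.
E = E° − (0.0591/n)·log Q = +0.42 − (0.0591/2)(0.618) = +0.402 V.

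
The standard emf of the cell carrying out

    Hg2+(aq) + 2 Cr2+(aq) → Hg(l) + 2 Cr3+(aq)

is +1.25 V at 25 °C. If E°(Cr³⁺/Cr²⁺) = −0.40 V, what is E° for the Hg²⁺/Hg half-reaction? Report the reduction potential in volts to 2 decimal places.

+0.85 V

In the reaction as written the Hg²⁺/Hg couple is reduced (cathode) and Cr³⁺/Cr²⁺ is oxidized (anode), so E°cell = E°(Hg²⁺/Hg) − E°(Cr³⁺/Cr²⁺).
E°(Hg²⁺/Hg) = E°cell + E°(anode) = +1.25 + (−0.40) = +0.85 V.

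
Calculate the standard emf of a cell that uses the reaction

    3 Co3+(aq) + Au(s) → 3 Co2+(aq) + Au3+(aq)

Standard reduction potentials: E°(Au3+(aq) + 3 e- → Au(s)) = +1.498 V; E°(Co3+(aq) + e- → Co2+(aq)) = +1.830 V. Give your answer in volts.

+0.332 V

In the reaction as written, Co3+(aq) is reduced (cathode) and Au3+(aq) is produced by oxidation at the anode.
E°cell = E°(cathode) − E°(anode) = +1.830 − (+1.498) = +0.332 V.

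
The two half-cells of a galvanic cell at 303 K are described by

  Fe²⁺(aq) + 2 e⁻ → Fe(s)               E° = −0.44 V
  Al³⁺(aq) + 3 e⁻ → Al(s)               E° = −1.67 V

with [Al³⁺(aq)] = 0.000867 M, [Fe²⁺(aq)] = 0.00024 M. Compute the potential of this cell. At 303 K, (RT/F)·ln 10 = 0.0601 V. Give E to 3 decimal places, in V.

+1.183 V

Fe²⁺/Fe is reduced (cathode, E° = −0.44 V) and Al³⁺/Al is oxidized (anode).
E°cell = −0.44 − (−1.67) = +1.23 V, with n = 6 electrons transferred.
The balanced reaction is 3 Fe²⁺(aq) + 2 Al(s) → 3 Fe(s) + 2 Al³⁺(aq), so Q = [Al³⁺(aq)]^2 / [Fe²⁺(aq)]^3 = 5.44×10^4 and log Q = 4.735.
Applying E = E° − (RT ln10/nF)·log Q gives +1.23 − (0.0601/6)(4.735) = +1.183 V.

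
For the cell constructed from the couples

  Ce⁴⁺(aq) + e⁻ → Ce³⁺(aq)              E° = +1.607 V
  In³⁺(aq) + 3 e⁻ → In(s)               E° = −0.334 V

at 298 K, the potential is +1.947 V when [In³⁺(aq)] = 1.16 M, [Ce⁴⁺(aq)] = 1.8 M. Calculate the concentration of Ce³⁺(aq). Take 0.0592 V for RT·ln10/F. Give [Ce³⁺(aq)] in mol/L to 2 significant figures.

With Ce⁴⁺/Ce³⁺ at the cathode and In³⁺/In at the anode, E°cell = +1.607 − (−0.334) = +1.941 V (n = 3).
Rearranging E = E° − (0.0592/n)·log Q gives log Q = 3(+1.941 − (+1.947))/0.0592 = −0.304.
Balancing electrons gives 3 Ce⁴⁺(aq) + In(s) → 3 Ce³⁺(aq) + In³⁺(aq); thus Q = ([Ce³⁺(aq)]^3·[In³⁺(aq)]) / [Ce⁴⁺(aq)]^3.
Solving for the unknown gives log [Ce³⁺(aq)] = 0.132, so [Ce³⁺(aq)] ≈ 1.4 M.

1.4 M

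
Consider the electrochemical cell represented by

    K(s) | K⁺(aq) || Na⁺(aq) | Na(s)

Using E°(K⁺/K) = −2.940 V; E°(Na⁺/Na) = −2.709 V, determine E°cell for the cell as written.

By convention the left-hand electrode in cell notation is the anode (oxidation) and the right-hand electrode is the cathode (reduction).
E°cell = E°(right) − E°(left) = −2.709 − (−2.940) = +0.231 V.

+0.231 V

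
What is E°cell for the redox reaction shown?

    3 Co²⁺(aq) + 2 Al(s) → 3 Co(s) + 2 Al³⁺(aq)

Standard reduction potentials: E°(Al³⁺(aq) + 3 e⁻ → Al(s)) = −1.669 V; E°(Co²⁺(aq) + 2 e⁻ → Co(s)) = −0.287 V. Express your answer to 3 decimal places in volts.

+1.382 V

Co²⁺(aq) gains electrons, so the Co²⁺/Co couple is the cathode; the Al³⁺/Al couple is the anode.
E°cell = E°(cathode) − E°(anode) = −0.287 − (−1.669) = +1.382 V.
The positive value indicates the reaction is spontaneous as written.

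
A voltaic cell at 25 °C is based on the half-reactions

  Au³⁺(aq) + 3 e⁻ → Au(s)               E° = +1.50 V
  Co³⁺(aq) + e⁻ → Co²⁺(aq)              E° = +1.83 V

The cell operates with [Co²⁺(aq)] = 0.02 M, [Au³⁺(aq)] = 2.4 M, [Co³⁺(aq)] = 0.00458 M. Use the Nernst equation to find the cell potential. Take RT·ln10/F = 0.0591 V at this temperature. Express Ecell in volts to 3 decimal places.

+0.285 V

Since E°(Co³⁺/Co²⁺) > E°(Au³⁺/Au), Co³⁺/Co²⁺ serves as the cathode.
E°cell = +1.83 − (+1.50) = +0.33 V, with n = 3 electrons transferred.
Balancing gives 3 Co³⁺(aq) + Au(s) → 3 Co²⁺(aq) + Au³⁺(aq); hence Q = ([Co²⁺(aq)]^3·[Au³⁺(aq)]) / [Co³⁺(aq)]^3 = 200 (log Q = 2.301).
By the Nernst equation, E = +0.33 − (0.0591/3)·(2.301) = +0.285 V.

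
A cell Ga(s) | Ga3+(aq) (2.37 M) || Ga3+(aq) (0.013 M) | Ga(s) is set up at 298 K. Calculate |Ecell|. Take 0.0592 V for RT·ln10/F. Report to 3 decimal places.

For a concentration cell E°cell = 0, since both electrodes use the same couple.
The compartment with the higher Ga3+(aq) concentration (2.37 M) acts as the cathode; ions are reduced there and produced at the dilute (0.013 M) anode.
With n = 3, Ecell = −(0.0592/3)·log([dilute]/[conc]) = −(0.0592/3)·log(0.013/2.37) = +0.045 V.

0.045 V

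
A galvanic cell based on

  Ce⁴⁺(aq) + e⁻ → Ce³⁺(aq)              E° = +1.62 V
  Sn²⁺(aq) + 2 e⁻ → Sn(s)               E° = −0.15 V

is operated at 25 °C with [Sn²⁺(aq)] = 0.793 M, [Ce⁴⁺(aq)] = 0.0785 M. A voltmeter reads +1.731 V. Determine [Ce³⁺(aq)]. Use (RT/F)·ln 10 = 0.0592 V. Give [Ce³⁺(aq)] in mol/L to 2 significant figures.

0.40 M

Ce⁴⁺/Ce³⁺ is the cathode (higher E°); E°cell = +1.62 − (−0.15) = +1.77 V with n = 2.
Rearranging E = E° − (0.0592/n)·log Q gives log Q = 2(+1.77 − (+1.731))/0.0592 = 1.318.
The balanced reaction is 2 Ce⁴⁺(aq) + Sn(s) → 2 Ce³⁺(aq) + Sn²⁺(aq), so Q = ([Ce³⁺(aq)]^2·[Sn²⁺(aq)]) / [Ce⁴⁺(aq)]^2.
Substituting the known concentrations and solving, log [Ce³⁺(aq)] = −0.396 and [Ce³⁺(aq)] = 0.40 M.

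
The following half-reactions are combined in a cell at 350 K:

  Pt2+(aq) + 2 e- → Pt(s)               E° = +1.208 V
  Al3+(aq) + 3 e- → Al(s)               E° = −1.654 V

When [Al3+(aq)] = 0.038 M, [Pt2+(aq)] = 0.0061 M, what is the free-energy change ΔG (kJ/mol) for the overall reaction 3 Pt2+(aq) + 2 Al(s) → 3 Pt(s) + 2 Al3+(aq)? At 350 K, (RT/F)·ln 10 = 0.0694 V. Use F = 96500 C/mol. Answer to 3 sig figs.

E°cell = +1.208 − (−1.654) = +2.862 V; the balanced reaction transfers n = 6 electrons.
The reaction quotient is [Al3+(aq)]^2 / [Pt2+(aq)]^3 = 6.36×10^3; by Nernst, E = +2.862 − (0.0694/6)(3.804) = +2.8180 V.
ΔG = −nFE = −(6)(96500)(+2.8180) J/mol = −1630 kJ/mol.

−1630 kJ/mol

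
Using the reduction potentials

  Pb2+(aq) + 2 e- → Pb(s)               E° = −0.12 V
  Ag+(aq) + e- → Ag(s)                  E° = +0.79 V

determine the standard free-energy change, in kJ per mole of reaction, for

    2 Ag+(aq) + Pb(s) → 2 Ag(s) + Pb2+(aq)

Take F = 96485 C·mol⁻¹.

−176 kJ/mol

In the reaction as written Ag+(aq) is reduced, so the Ag⁺/Ag couple is the cathode and Pb²⁺/Pb is the anode.
E°cell = +0.79 − (−0.12) = +0.91 V; balancing electrons gives n = 2.
ΔG° = −nFE°cell = −(2)(96485)(+0.91) J/mol = −176 kJ/mol.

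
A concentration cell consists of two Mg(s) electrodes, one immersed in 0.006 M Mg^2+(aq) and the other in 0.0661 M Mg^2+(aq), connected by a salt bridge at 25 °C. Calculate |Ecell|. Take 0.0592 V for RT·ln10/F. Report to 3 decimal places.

0.031 V

For a concentration cell E°cell = 0, since both electrodes use the same couple.
The compartment with the higher Mg^2+(aq) concentration (0.0661 M) acts as the cathode; ions are reduced there and produced at the dilute (0.006 M) anode.
With n = 2, Ecell = −(0.0592/2)·log([dilute]/[conc]) = −(0.0592/2)·log(0.006/0.0661) = +0.031 V.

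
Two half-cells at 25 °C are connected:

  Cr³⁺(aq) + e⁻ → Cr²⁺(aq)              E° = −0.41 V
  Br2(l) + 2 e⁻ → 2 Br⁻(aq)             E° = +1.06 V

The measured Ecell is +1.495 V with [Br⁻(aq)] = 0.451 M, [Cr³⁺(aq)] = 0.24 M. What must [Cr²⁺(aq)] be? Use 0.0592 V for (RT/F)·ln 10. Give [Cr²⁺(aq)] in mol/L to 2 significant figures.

With Br₂/Br⁻ at the cathode and Cr³⁺/Cr²⁺ at the anode, E°cell = +1.06 − (−0.41) = +1.47 V (n = 2).
From the Nernst equation, log Q = n(E° − E)/0.0592 = 2·(+1.47 − (+1.495))/0.0592 = −0.845.
The balanced reaction is Br2(l) + 2 Cr²⁺(aq) → 2 Br⁻(aq) + 2 Cr³⁺(aq), so Q = ([Br⁻(aq)]^2·[Cr³⁺(aq)]^2) / [Cr²⁺(aq)]^2.
Solving for the unknown gives log [Cr²⁺(aq)] = −0.543, so [Cr²⁺(aq)] ≈ 0.29 M.

0.29 M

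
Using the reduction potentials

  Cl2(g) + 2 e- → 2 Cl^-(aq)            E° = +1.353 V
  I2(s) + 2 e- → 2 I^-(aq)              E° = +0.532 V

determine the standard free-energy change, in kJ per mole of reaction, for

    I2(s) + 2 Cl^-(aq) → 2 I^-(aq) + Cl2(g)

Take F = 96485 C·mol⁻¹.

+158 kJ/mol

In the reaction as written I2(s) is reduced, so the I₂/I⁻ couple is the cathode and Cl₂/Cl⁻ is the anode.
E°cell = +0.532 − (+1.353) = −0.821 V; balancing electrons gives n = 2.
ΔG° = −nFE°cell = −(2)(96485)(−0.821) J/mol = +158 kJ/mol.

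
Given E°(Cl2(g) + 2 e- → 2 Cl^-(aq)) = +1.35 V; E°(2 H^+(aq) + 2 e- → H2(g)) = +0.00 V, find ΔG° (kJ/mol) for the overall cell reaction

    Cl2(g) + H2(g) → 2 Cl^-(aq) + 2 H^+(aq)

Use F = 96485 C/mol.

−261 kJ/mol

In the reaction as written Cl2(g) is reduced, so the Cl₂/Cl⁻ couple is the cathode and 2H⁺/H₂ is the anode.
E°cell = +1.35 − (+0.00) = +1.35 V; balancing electrons gives n = 2.
ΔG° = −nFE°cell = −(2)(96485)(+1.35) J/mol = −261 kJ/mol.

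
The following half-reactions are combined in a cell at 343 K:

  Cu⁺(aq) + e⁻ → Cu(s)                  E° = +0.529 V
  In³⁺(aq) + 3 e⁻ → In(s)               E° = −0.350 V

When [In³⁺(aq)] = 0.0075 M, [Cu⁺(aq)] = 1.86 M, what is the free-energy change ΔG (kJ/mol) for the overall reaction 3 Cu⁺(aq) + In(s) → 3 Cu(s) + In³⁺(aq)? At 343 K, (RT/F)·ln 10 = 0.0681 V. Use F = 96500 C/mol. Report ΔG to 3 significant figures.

The standard cell potential is +0.529 − (−0.350) = +0.879 V, with n = 3 electrons in the balanced equation.
Q = [In³⁺(aq)] / [Cu⁺(aq)]^3 = 0.00117, so log Q = −2.933 and E = +0.879 − (0.0681/3)(−2.933) = +0.9456 V.
ΔG = −nFE = −(3)(96500)(+0.9456) J/mol = −274 kJ/mol.

−274 kJ/mol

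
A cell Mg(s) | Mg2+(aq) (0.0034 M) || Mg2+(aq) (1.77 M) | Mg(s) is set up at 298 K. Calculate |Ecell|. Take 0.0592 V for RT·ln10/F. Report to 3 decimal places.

0.080 V

For a concentration cell E°cell = 0, since both electrodes use the same couple.
The compartment with the higher Mg2+(aq) concentration (1.77 M) acts as the cathode; ions are reduced there and produced at the dilute (0.0034 M) anode.
With n = 2, Ecell = −(0.0592/2)·log([dilute]/[conc]) = −(0.0592/2)·log(0.0034/1.77) = +0.080 V.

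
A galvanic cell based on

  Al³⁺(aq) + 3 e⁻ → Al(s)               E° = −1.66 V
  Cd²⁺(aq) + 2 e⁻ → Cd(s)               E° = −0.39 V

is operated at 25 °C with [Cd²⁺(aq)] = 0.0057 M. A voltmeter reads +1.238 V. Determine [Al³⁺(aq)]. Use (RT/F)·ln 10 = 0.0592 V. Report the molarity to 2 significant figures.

The Cd²⁺/Cd couple has the larger reduction potential, so it is the cathode: E°cell = −0.39 − (−1.66) = +1.27 V and n = 6.
Rearranging E = E° − (0.0592/n)·log Q gives log Q = 6(+1.27 − (+1.238))/0.0592 = 3.243.
Balancing electrons gives 3 Cd²⁺(aq) + 2 Al(s) → 3 Cd(s) + 2 Al³⁺(aq); thus Q = [Al³⁺(aq)]^2 / [Cd²⁺(aq)]^3.
Isolating [Al³⁺(aq)] in Q = 10^{3.243} yields log [Al³⁺(aq)] = −1.745, i.e. 0.018 M.

0.018 M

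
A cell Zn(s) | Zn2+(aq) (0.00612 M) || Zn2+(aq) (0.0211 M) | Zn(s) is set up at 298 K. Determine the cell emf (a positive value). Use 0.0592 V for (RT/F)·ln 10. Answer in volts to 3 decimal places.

0.016 V

For a concentration cell E°cell = 0, since both electrodes use the same couple.
The compartment with the higher Zn2+(aq) concentration (0.0211 M) acts as the cathode; ions are reduced there and produced at the dilute (0.00612 M) anode.
With n = 2, Ecell = −(0.0592/2)·log([dilute]/[conc]) = −(0.0592/2)·log(0.00612/0.0211) = +0.016 V.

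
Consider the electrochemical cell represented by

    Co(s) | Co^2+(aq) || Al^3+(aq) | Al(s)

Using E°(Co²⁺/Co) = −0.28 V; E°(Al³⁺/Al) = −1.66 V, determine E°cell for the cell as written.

By convention the left-hand electrode in cell notation is the anode (oxidation) and the right-hand electrode is the cathode (reduction).
E°cell = E°(right) − E°(left) = −1.66 − (−0.28) = −1.38 V.
The negative sign shows that, as written, the cell would require an external voltage to drive the reaction.

−1.38 V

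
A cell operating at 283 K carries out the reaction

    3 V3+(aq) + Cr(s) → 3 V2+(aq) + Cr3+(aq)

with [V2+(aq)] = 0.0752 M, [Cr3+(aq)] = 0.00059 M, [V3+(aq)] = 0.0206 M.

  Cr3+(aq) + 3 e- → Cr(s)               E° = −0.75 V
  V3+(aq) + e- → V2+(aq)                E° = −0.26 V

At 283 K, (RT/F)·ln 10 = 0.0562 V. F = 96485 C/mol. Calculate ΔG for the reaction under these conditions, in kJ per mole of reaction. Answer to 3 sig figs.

E°cell = −0.26 − (−0.75) = +0.49 V; the balanced reaction transfers n = 3 electrons.
The reaction quotient is ([V2+(aq)]^3·[Cr3+(aq)]) / [V3+(aq)]^3 = 0.0287; by Nernst, E = +0.49 − (0.0562/3)(−1.542) = +0.5189 V.
Then ΔG = −nFE = −3 × 96485 × +0.5189 J/mol = −150 kJ/mol.

−150 kJ/mol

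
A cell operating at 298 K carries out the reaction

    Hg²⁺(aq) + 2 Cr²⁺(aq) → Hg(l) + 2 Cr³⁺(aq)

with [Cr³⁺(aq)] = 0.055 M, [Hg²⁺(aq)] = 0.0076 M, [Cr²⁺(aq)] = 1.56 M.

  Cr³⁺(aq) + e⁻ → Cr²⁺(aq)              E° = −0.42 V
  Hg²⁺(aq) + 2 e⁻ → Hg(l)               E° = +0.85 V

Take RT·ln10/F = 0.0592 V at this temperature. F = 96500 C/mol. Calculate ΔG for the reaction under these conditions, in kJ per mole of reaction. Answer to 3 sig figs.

−250 kJ/mol

With Hg²⁺/Hg reduced at the cathode, E°cell = +0.85 − (−0.42) = +1.27 V and n = 2.
The reaction quotient is [Cr³⁺(aq)]^2 / ([Hg²⁺(aq)]·[Cr²⁺(aq)]^2) = 0.164; by Nernst, E = +1.27 − (0.0592/2)(−0.786) = +1.2933 V.
Then ΔG = −nFE = −2 × 96500 × +1.2933 J/mol = −250 kJ/mol.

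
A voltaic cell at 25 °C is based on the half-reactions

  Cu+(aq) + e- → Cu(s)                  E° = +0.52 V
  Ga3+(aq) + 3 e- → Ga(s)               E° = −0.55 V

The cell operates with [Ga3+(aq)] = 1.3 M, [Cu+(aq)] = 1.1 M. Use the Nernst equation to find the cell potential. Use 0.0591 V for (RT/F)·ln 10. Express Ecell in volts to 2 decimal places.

+1.07 V

The Cu⁺/Cu couple has the more positive E°, so it is the cathode; Ga³⁺/Ga is the anode.
The standard potential is +0.52 − (−0.55) = +1.07 V and the balanced reaction transfers n = 3 electrons.
The balanced reaction is 3 Cu+(aq) + Ga(s) → 3 Cu(s) + Ga3+(aq), so Q = [Ga3+(aq)] / [Cu+(aq)]^3 = 0.977 and log Q = −0.010.
By the Nernst equation, E = +1.07 − (0.0591/3)·(−0.010) = +1.07 V.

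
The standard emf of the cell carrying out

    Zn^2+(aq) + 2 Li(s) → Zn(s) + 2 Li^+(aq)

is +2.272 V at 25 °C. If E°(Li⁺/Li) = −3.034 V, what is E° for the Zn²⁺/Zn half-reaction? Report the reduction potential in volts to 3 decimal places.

In the reaction as written the Zn²⁺/Zn couple is reduced (cathode) and Li⁺/Li is oxidized (anode), so E°cell = E°(Zn²⁺/Zn) − E°(Li⁺/Li).
E°(Zn²⁺/Zn) = E°cell + E°(anode) = +2.272 + (−3.034) = −0.762 V.

−0.762 V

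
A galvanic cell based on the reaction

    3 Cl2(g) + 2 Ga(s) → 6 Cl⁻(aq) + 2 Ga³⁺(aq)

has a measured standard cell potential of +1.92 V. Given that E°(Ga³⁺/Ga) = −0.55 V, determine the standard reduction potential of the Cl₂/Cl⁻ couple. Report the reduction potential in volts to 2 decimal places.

+1.37 V

In the reaction as written the Cl₂/Cl⁻ couple is reduced (cathode) and Ga³⁺/Ga is oxidized (anode), so E°cell = E°(Cl₂/Cl⁻) − E°(Ga³⁺/Ga).
E°(Cl₂/Cl⁻) = E°cell + E°(anode) = +1.92 + (−0.55) = +1.37 V.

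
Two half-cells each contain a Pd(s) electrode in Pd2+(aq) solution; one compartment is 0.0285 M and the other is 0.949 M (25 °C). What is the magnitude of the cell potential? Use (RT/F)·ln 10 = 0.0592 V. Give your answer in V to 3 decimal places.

0.045 V

For a concentration cell E°cell = 0, since both electrodes use the same couple.
The compartment with the higher Pd2+(aq) concentration (0.949 M) acts as the cathode; ions are reduced there and produced at the dilute (0.0285 M) anode.
With n = 2, Ecell = −(0.0592/2)·log([dilute]/[conc]) = −(0.0592/2)·log(0.0285/0.949) = +0.045 V.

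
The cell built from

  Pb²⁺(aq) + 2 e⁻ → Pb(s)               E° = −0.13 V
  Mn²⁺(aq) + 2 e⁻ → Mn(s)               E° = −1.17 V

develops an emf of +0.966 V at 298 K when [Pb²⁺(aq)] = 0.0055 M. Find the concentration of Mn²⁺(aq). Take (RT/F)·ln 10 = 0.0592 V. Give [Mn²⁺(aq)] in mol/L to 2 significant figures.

1.7 M

Pb²⁺/Pb is the cathode (higher E°); E°cell = −0.13 − (−1.17) = +1.04 V with n = 2.
Since E = E° − (0.0592/n)·log Q, log Q = n(E° − E)/0.0592 = 2.500.
For Pb²⁺(aq) + Mn(s) → Pb(s) + Mn²⁺(aq), the reaction quotient is Q = [Mn²⁺(aq)] / [Pb²⁺(aq)].
Substituting the known concentrations and solving, log [Mn²⁺(aq)] = 0.240 and [Mn²⁺(aq)] = 1.7 M.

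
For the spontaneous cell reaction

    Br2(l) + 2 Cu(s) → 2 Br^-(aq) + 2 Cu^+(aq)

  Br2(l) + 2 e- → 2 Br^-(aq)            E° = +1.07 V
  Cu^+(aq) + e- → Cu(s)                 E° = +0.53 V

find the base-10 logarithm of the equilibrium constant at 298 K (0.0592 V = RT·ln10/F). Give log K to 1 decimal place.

log K = 18.2

The Br₂/Br⁻ couple is reduced (cathode); E°cell = +1.07 − (+0.53) = +0.54 V with n = 2.
At equilibrium E = 0, so log K = nE°cell / 0.0592 = (2)(+0.54) / 0.0592 = 18.2.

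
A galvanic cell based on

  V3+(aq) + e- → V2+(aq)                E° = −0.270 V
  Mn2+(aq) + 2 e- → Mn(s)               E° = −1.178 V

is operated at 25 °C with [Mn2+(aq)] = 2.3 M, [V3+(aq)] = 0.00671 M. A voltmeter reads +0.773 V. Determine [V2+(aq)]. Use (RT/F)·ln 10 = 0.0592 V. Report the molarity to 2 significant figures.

The V³⁺/V²⁺ couple has the larger reduction potential, so it is the cathode: E°cell = −0.270 − (−1.178) = +0.908 V and n = 2.
From the Nernst equation, log Q = n(E° − E)/0.0592 = 2·(+0.908 − (+0.773))/0.0592 = 4.561.
Balancing electrons gives 2 V3+(aq) + Mn(s) → 2 V2+(aq) + Mn2+(aq); thus Q = ([V2+(aq)]^2·[Mn2+(aq)]) / [V3+(aq)]^2.
Solving for the unknown gives log [V2+(aq)] = −0.074, so [V2+(aq)] ≈ 0.84 M.

0.84 M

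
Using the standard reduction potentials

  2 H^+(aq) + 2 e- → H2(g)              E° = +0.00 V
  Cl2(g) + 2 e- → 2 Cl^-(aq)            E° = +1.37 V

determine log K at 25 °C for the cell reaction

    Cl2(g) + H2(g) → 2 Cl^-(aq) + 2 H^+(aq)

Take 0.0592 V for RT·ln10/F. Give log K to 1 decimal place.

The Cl₂/Cl⁻ couple is reduced (cathode); E°cell = +1.37 − (+0.00) = +1.37 V with n = 2.
At equilibrium E = 0, so log K = nE°cell / 0.0592 = (2)(+1.37) / 0.0592 = 46.3.

log K = 46.3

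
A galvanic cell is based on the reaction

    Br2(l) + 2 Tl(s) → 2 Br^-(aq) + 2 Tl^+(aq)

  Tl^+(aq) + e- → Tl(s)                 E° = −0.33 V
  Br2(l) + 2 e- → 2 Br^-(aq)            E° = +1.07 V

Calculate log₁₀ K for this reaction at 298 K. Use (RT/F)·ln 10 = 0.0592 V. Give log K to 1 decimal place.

log K = 47.3

The Br₂/Br⁻ couple is reduced (cathode); E°cell = +1.07 − (−0.33) = +1.40 V with n = 2.
At equilibrium E = 0, so log K = nE°cell / 0.0592 = (2)(+1.40) / 0.0592 = 47.3.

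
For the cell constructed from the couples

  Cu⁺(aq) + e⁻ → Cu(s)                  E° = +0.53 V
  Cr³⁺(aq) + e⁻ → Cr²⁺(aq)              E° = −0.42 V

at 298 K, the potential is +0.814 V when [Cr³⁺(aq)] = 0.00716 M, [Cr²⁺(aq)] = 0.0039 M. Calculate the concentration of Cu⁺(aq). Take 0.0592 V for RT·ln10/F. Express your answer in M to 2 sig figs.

0.0093 M

Cu⁺/Cu is the cathode (higher E°); E°cell = +0.53 − (−0.42) = +0.95 V with n = 1.
Rearranging E = E° − (0.0592/n)·log Q gives log Q = 1(+0.95 − (+0.814))/0.0592 = 2.297.
Balancing electrons gives Cu⁺(aq) + Cr²⁺(aq) → Cu(s) + Cr³⁺(aq); thus Q = [Cr³⁺(aq)] / ([Cu⁺(aq)]·[Cr²⁺(aq)]).
Substituting the known concentrations and solving, log [Cu⁺(aq)] = −2.033 and [Cu⁺(aq)] = 0.0093 M.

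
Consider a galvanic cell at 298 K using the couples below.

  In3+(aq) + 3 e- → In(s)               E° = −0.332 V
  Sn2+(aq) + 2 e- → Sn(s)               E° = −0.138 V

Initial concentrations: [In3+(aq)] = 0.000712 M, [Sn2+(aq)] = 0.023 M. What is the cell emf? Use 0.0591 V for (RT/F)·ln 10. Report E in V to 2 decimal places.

Since E°(Sn²⁺/Sn) > E°(In³⁺/In), Sn²⁺/Sn serves as the cathode.
The standard potential is −0.138 − (−0.332) = +0.194 V and the balanced reaction transfers n = 6 electrons.
The balanced reaction is 3 Sn2+(aq) + 2 In(s) → 3 Sn(s) + 2 In3+(aq), so Q = [In3+(aq)]^2 / [Sn2+(aq)]^3 = 0.0417 and log Q = −1.380.
Applying E = E° − (RT ln10/nF)·log Q gives +0.194 − (0.0591/6)(−1.380) = +0.21 V.

+0.21 V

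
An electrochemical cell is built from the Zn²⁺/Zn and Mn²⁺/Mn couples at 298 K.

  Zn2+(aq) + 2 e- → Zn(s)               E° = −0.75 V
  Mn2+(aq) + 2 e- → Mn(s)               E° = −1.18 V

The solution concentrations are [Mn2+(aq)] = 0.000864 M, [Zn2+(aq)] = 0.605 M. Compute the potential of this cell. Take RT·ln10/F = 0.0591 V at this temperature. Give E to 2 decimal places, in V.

+0.51 V

Since E°(Zn²⁺/Zn) > E°(Mn²⁺/Mn), Zn²⁺/Zn serves as the cathode.
E°cell = E°cat − E°an = −0.75 − (−1.18) = +0.43 V; n = 2.
The balanced reaction is Zn2+(aq) + Mn(s) → Zn(s) + Mn2+(aq), so Q = [Mn2+(aq)] / [Zn2+(aq)] = 0.00143 and log Q = −2.845.
By the Nernst equation, E = +0.43 − (0.0591/2)·(−2.845) = +0.51 V.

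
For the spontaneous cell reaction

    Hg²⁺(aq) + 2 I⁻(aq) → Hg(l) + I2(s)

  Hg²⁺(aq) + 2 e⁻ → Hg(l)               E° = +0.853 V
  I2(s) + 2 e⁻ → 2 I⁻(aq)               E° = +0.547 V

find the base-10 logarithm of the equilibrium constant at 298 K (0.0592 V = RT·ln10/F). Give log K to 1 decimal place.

log K = 10.3

The Hg²⁺/Hg couple is reduced (cathode); E°cell = +0.853 − (+0.547) = +0.306 V with n = 2.
At equilibrium E = 0, so log K = nE°cell / 0.0592 = (2)(+0.306) / 0.0592 = 10.3.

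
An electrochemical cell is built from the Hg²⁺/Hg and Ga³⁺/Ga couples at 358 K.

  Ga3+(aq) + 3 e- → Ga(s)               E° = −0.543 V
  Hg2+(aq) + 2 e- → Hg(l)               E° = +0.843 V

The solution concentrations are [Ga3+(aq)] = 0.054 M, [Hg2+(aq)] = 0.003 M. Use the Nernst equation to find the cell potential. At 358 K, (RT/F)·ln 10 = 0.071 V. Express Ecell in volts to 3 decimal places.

Since E°(Hg²⁺/Hg) > E°(Ga³⁺/Ga), Hg²⁺/Hg serves as the cathode.
E°cell = E°cat − E°an = +0.843 − (−0.543) = +1.386 V; n = 6.
For the overall reaction 3 Hg2+(aq) + 2 Ga(s) → 3 Hg(l) + 2 Ga3+(aq), Q = [Ga3+(aq)]^2 / [Hg2+(aq)]^3 = 1.08×10^5, giving log Q = 5.033.
By the Nernst equation, E = +1.386 − (0.071/6)·(5.033) = +1.326 V.

+1.326 V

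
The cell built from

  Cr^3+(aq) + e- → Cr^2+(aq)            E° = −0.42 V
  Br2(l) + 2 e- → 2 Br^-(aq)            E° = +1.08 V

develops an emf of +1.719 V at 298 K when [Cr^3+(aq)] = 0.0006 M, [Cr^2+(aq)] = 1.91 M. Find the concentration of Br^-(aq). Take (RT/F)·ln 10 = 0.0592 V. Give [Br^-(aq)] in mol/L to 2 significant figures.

Br₂/Br⁻ is the cathode (higher E°); E°cell = +1.08 − (−0.42) = +1.50 V with n = 2.
From the Nernst equation, log Q = n(E° − E)/0.0592 = 2·(+1.50 − (+1.719))/0.0592 = −7.399.
For Br2(l) + 2 Cr^2+(aq) → 2 Br^-(aq) + 2 Cr^3+(aq), the reaction quotient is Q = ([Br^-(aq)]^2·[Cr^3+(aq)]^2) / [Cr^2+(aq)]^2.
Solving for the unknown gives log [Br^-(aq)] = −0.197, so [Br^-(aq)] ≈ 0.64 M.

0.64 M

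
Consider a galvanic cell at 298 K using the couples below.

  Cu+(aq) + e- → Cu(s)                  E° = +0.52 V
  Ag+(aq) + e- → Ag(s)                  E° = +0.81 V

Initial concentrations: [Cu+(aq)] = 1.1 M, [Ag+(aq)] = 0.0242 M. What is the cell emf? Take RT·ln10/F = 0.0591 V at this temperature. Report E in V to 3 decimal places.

The Ag⁺/Ag couple has the more positive E°, so it is the cathode; Cu⁺/Cu is the anode.
The standard potential is +0.81 − (+0.52) = +0.29 V and the balanced reaction transfers n = 1 electron.
For the overall reaction Ag+(aq) + Cu(s) → Ag(s) + Cu+(aq), Q = [Cu+(aq)] / [Ag+(aq)] = 45.5, giving log Q = 1.658.
Applying E = E° − (RT ln10/nF)·log Q gives +0.29 − (0.0591/1)(1.658) = +0.192 V.

+0.192 V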